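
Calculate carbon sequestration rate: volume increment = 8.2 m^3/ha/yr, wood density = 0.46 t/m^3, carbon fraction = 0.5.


C = 8.2 * 0.46 * 0.5 = 1.886 ≈ 1.89 t C/ha/yr

1.89 t C/ha/yr


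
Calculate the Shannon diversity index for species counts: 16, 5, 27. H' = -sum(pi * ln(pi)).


Total N = 16 + 5 + 27 = 48
Per-species terms:
  p = 16/48 = 0.333333; ln(p) = -1.098613; p*ln(p) = 0.333333 * (-1.098613) = -0.366204
  p = 5/48 = 0.104167; ln(p) = -2.261760; p*ln(p) = 0.104167 * (-2.261760) = -0.235601
  p = 27/48 = 0.562500; ln(p) = -0.575364; p*ln(p) = 0.562500 * (-0.575364) = -0.323642
sum(p*ln(p)) = (-0.366204) + (-0.235601) + (-0.323642) = -0.925447
H' = -(-0.925447) = 0.925447 ≈ 0.9254

0.9254


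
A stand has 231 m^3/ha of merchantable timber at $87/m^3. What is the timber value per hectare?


Value = 231 * 87 = $20097/ha

$20097/ha


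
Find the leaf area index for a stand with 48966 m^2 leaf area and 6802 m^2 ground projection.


LAI = 48966 / 6802 = 7.1988 ≈ 7.20

7.20


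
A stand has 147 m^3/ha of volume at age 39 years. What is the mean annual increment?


MAI = 147 / 39 = 3.7692 ≈ 3.77 m^3/ha/yr

3.77 m^3/ha/yr


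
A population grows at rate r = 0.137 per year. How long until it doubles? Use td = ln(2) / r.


td = ln(2) / 0.137 = 0.693147 / 0.137 = 5.05947 ≈ 5.1 years

5.1 years


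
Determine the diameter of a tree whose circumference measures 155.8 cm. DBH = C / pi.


DBH = C / pi = 155.8 / 3.141593 = 49.5927 ≈ 49.59 cm

49.59 cm


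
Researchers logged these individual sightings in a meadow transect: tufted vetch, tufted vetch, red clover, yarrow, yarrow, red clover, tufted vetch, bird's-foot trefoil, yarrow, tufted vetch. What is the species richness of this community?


Total individuals logged = 10
Distinct species (count of individuals): tufted vetch (4), red clover (2), yarrow (3), bird's-foot trefoil (1)
Species richness = number of distinct species = 4

4


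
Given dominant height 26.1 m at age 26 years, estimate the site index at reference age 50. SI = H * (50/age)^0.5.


50/26 = 1.92308
(1.92308)^0.5 = 1.38675
SI = 26.1 * 1.38675 = 36.1942 ≈ 36.2 m

36.2 m


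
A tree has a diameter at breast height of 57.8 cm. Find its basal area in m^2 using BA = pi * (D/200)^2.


D/200 = 57.8/200 = 0.289 m
(D/200)^2 = 0.289^2 = 0.083521
BA = 3.141593 * 0.083521 = 0.262389 ≈ 0.2624 m^2

0.2624 m^2


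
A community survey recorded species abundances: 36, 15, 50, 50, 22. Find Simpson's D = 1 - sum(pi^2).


Total N = 36 + 15 + 50 + 50 + 22 = 173
Per-species terms:
  p = 36/173 = 0.208092; p^2 = 0.208092^2 = 0.043302
  p = 15/173 = 0.086705; p^2 = 0.086705^2 = 0.007518
  p = 50/173 = 0.289017; p^2 = 0.289017^2 = 0.083531
  p = 50/173 = 0.289017; p^2 = 0.289017^2 = 0.083531
  p = 22/173 = 0.127168; p^2 = 0.127168^2 = 0.016172
sum(p^2) = 0.043302 + 0.007518 + 0.083531 + 0.083531 + 0.016172 = 0.234054
D = 1 - 0.234054 = 0.765946 ≈ 0.7659

0.7659


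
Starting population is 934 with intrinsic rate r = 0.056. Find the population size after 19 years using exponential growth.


r*t = 0.056 * 19 = 1.064
exp(1.064) = 2.89794
N = 934 * 2.89794 = 2706.68 ≈ 2707

2707


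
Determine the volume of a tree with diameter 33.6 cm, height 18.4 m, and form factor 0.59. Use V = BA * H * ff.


(D/200)^2 = (33.6/200)^2 = 0.168^2 = 0.028224
BA = 3.141593 * 0.028224 = 0.0886683 m^2
V = 0.0886683 * 18.4 * 0.59 = 0.962583 ≈ 0.963 m^3

0.963 m^3


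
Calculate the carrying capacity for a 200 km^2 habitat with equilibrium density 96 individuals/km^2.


K = 96 * 200 = 19200 individuals

19200 individuals


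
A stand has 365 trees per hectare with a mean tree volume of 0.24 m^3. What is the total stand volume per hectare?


V_stand = 365 * 0.24 = 87.6 m^3/ha

87.6 m^3/ha


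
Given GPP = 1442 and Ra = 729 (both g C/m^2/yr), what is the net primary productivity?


NPP = GPP - Ra = 1442 - 729 = 713 g C/m^2/yr

713 g C/m^2/yr


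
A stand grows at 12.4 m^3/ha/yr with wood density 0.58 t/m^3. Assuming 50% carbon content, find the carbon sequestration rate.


C = 12.4 * 0.58 * 0.5 = 3.596 ≈ 3.60 t C/ha/yr

3.60 t C/ha/yr


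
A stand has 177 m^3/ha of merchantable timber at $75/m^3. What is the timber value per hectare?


Value = 177 * 75 = $13275/ha

$13275/ha


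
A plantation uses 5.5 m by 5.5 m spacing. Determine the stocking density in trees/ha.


N = 10000 / 5.5^2 = 10000 / 30.25 = 330.579 ≈ 331 trees/ha

331 trees/ha


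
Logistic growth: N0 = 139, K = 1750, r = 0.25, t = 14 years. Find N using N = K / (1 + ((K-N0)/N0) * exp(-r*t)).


(K - N0)/N0 = (1750 - 139)/139 = 1611/139 = 11.5899
r*t = 0.25 * 14 = 3.5; exp(-3.5) = 0.0301974
11.5899 * 0.0301974 = 0.349985
1 + 0.349985 = 1.34999
N = 1750 / 1.34999 = 1296.31 ≈ 1296

1296


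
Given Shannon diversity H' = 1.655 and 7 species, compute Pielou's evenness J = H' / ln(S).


ln(7) = 1.94591
J = H' / ln(S) = 1.655 / 1.94591 = 0.850502 ≈ 0.8505

0.8505


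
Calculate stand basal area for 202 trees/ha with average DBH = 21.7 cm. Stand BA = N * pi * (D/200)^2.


(D/200)^2 = (21.7/200)^2 = 0.1085^2 = 0.01177225
Individual BA = 3.141593 * 0.01177225 = 0.0369836 m^2
Stand BA = 202 * 0.0369836 = 7.47069 ≈ 7.47 m^2/ha

7.47 m^2/ha


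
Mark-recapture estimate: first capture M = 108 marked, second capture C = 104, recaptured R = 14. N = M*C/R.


N = M * C / R = 108 * 104 / 14 = 11232 / 14 = 802.29 ≈ 802

802 individuals


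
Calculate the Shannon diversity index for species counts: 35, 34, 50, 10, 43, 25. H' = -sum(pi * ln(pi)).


Total N = 35 + 34 + 50 + 10 + 43 + 25 = 197
Per-species terms:
  p = 35/197 = 0.177665; ln(p) = -1.727856; p*ln(p) = 0.177665 * (-1.727856) = -0.306980
  p = 34/197 = 0.172589; ln(p) = -1.756842; p*ln(p) = 0.172589 * (-1.756842) = -0.303212
  p = 50/197 = 0.253807; ln(p) = -1.371181; p*ln(p) = 0.253807 * (-1.371181) = -0.348015
  p = 10/197 = 0.050761; ln(p) = -2.980627; p*ln(p) = 0.050761 * (-2.980627) = -0.151300
  p = 43/197 = 0.218274; ln(p) = -1.522004; p*ln(p) = 0.218274 * (-1.522004) = -0.332214
  p = 25/197 = 0.126904; ln(p) = -2.064324; p*ln(p) = 0.126904 * (-2.064324) = -0.261971
sum(p*ln(p)) = (-0.306980) + (-0.303212) + (-0.348015) + (-0.151300) + (-0.332214) + (-0.261971) = -1.703692
H' = -(-1.703692) = 1.703692 ≈ 1.7037

1.7037


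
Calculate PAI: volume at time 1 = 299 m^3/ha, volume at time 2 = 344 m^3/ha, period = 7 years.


PAI = (V2 - V1) / period = (344 - 299) / 7 = 45 / 7 = 6.4286 ≈ 6.43 m^3/ha/yr

6.43 m^3/ha/yr


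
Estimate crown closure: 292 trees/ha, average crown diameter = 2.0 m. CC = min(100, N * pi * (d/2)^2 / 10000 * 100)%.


(d/2)^2 = (2.0/2)^2 = 1^2 = 1
Crown area = 3.141593 * 1 = 3.14159 m^2
N * area / 10000 * 100 = 292 * 3.14159 / 10000 * 100 = 9.17344
CC = min(100, 9.17344) = 9.17344 ≈ 9.2%

9.2%


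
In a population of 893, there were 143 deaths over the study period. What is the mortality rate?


Mortality rate = 143 / 893 = 0.160134 ≈ 0.1601

0.1601


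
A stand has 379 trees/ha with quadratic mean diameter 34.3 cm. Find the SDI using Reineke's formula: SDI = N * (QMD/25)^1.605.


QMD/25 = 34.3/25 = 1.372
(1.372)^1.605 = exp(1.605 * ln(1.372)) = exp(1.605 * 0.316270) = exp(0.507613) = 1.66132
SDI = 379 * 1.66132 = 629.640 ≈ 630

630


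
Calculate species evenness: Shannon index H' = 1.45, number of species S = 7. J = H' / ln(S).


ln(7) = 1.94591
J = H' / ln(S) = 1.45 / 1.94591 = 0.745153 ≈ 0.7452

0.7452


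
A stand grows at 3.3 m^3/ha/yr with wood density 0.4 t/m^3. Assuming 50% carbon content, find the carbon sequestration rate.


C = 3.3 * 0.4 * 0.5 = 0.66 t C/ha/yr

0.66 t C/ha/yr


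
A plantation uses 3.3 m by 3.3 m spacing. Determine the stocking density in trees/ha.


N = 10000 / 3.3^2 = 10000 / 10.89 = 918.274 ≈ 918 trees/ha

918 trees/ha


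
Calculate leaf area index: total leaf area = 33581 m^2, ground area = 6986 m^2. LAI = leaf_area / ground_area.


LAI = 33581 / 6986 = 4.8069 ≈ 4.81

4.81


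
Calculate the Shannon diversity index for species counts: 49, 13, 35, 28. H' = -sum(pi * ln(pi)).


Total N = 49 + 13 + 35 + 28 = 125
Per-species terms:
  p = 49/125 = 0.392000; ln(p) = -0.936493; p*ln(p) = 0.392000 * (-0.936493) = -0.367105
  p = 13/125 = 0.104000; ln(p) = -2.263364; p*ln(p) = 0.104000 * (-2.263364) = -0.235390
  p = 35/125 = 0.280000; ln(p) = -1.272966; p*ln(p) = 0.280000 * (-1.272966) = -0.356430
  p = 28/125 = 0.224000; ln(p) = -1.496109; p*ln(p) = 0.224000 * (-1.496109) = -0.335128
sum(p*ln(p)) = (-0.367105) + (-0.235390) + (-0.356430) + (-0.335128) = -1.294053
H' = -(-1.294053) = 1.294053 ≈ 1.2941

1.2941


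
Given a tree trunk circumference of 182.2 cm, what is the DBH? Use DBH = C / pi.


DBH = C / pi = 182.2 / 3.141593 = 57.9961 ≈ 58.00 cm

58.00 cm


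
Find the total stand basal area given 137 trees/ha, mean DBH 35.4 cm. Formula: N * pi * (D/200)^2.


(D/200)^2 = (35.4/200)^2 = 0.177^2 = 0.031329
Individual BA = 3.141593 * 0.031329 = 0.0984230 m^2
Stand BA = 137 * 0.0984230 = 13.4840 ≈ 13.48 m^2/ha

13.48 m^2/ha


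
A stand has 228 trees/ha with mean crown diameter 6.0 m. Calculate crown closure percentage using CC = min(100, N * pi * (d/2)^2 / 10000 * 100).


(d/2)^2 = (6.0/2)^2 = 3^2 = 9
Crown area = 3.141593 * 9 = 28.2743 m^2
N * area / 10000 * 100 = 228 * 28.2743 / 10000 * 100 = 64.4654
CC = min(100, 64.4654) = 64.4654 ≈ 64.5%

64.5%


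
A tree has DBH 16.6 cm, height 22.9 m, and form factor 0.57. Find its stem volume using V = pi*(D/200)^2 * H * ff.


(D/200)^2 = (16.6/200)^2 = 0.083^2 = 0.006889
BA = 3.141593 * 0.006889 = 0.0216424 m^2
V = 0.0216424 * 22.9 * 0.57 = 0.282498 ≈ 0.282 m^3

0.282 m^3


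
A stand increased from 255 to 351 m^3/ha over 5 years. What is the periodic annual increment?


PAI = (V2 - V1) / period = (351 - 255) / 5 = 96 / 5 = 19.20 m^3/ha/yr

19.20 m^3/ha/yr


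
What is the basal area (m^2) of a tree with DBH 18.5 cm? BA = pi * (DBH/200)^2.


D/200 = 18.5/200 = 0.0925 m
(D/200)^2 = 0.0925^2 = 0.00855625
BA = 3.141593 * 0.00855625 = 0.0268803 ≈ 0.0269 m^2

0.0269 m^2


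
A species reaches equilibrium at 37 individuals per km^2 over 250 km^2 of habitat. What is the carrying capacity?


K = 37 * 250 = 9250 individuals

9250 individuals


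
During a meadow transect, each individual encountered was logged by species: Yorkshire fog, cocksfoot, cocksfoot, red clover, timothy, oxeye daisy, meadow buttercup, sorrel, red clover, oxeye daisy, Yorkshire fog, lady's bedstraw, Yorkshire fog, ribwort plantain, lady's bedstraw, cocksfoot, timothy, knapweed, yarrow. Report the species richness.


Total individuals logged = 19
Distinct species (count of individuals): Yorkshire fog (3), cocksfoot (3), red clover (2), timothy (2), oxeye daisy (2), meadow buttercup (1), sorrel (1), lady's bedstraw (2), ribwort plantain (1), knapweed (1), yarrow (1)
Species richness = number of distinct species = 11

11


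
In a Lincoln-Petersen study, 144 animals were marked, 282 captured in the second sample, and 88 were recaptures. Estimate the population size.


N = M * C / R = 144 * 282 / 88 = 40608 / 88 = 461.45 ≈ 461

461 individuals


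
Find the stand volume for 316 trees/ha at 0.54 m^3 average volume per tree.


V_stand = 316 * 0.54 = 170.64 ≈ 170.6 m^3/ha

170.6 m^3/ha


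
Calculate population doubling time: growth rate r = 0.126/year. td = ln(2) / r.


td = ln(2) / 0.126 = 0.693147 / 0.126 = 5.50117 ≈ 5.5 years

5.5 years


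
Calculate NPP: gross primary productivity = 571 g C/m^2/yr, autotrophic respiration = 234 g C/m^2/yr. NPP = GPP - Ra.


NPP = GPP - Ra = 571 - 234 = 337 g C/m^2/yr

337 g C/m^2/yr


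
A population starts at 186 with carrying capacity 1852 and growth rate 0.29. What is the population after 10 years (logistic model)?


(K - N0)/N0 = (1852 - 186)/186 = 1666/186 = 8.95699
r*t = 0.29 * 10 = 2.9; exp(-2.9) = 0.0550232
8.95699 * 0.0550232 = 0.492842
1 + 0.492842 = 1.49284
N = 1852 / 1.49284 = 1240.59 ≈ 1241

1241


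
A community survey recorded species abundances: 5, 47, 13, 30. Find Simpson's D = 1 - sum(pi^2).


Total N = 5 + 47 + 13 + 30 = 95
Per-species terms:
  p = 5/95 = 0.052632; p^2 = 0.052632^2 = 0.002770
  p = 47/95 = 0.494737; p^2 = 0.494737^2 = 0.244765
  p = 13/95 = 0.136842; p^2 = 0.136842^2 = 0.018726
  p = 30/95 = 0.315789; p^2 = 0.315789^2 = 0.099723
sum(p^2) = 0.002770 + 0.244765 + 0.018726 + 0.099723 = 0.365984
D = 1 - 0.365984 = 0.634016 ≈ 0.6340

0.6340


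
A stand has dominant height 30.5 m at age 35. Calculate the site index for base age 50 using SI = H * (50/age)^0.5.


50/35 = 1.42857
(1.42857)^0.5 = 1.19523
SI = 30.5 * 1.19523 = 36.4545 ≈ 36.5 m

36.5 m


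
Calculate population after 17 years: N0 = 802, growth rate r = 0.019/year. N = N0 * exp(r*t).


r*t = 0.019 * 17 = 0.323
exp(0.323) = 1.38127
N = 802 * 1.38127 = 1107.78 ≈ 1108

1108


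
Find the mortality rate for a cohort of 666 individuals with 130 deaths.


Mortality rate = 130 / 666 = 0.195195 ≈ 0.1952

0.1952


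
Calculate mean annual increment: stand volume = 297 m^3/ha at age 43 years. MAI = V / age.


MAI = 297 / 43 = 6.9070 ≈ 6.91 m^3/ha/yr

6.91 m^3/ha/yr


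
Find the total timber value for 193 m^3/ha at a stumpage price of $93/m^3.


Value = 193 * 93 = $17949/ha

$17949/ha


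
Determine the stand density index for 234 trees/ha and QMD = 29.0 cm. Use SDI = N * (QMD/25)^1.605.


QMD/25 = 29.0/25 = 1.16
(1.16)^1.605 = exp(1.605 * ln(1.16)) = exp(1.605 * 0.148420) = exp(0.238214) = 1.26898
SDI = 234 * 1.26898 = 296.941 ≈ 297

297


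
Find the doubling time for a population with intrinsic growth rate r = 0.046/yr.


td = ln(2) / 0.046 = 0.693147 / 0.046 = 15.0684 ≈ 15.1 years

15.1 years


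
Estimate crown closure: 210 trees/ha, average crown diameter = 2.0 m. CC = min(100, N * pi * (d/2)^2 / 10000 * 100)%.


(d/2)^2 = (2.0/2)^2 = 1^2 = 1
Crown area = 3.141593 * 1 = 3.14159 m^2
N * area / 10000 * 100 = 210 * 3.14159 / 10000 * 100 = 6.59734
CC = min(100, 6.59734) = 6.59734 ≈ 6.6%

6.6%


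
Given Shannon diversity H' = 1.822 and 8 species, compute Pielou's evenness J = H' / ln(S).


ln(8) = 2.07944
J = H' / ln(S) = 1.822 / 2.07944 = 0.876197 ≈ 0.8762

0.8762


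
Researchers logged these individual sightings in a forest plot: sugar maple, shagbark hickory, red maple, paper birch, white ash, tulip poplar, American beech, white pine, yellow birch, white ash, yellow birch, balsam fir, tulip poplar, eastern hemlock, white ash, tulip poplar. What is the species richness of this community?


Total individuals logged = 16
Distinct species (count of individuals): sugar maple (1), shagbark hickory (1), red maple (1), paper birch (1), white ash (3), tulip poplar (3), American beech (1), white pine (1), yellow birch (2), balsam fir (1), eastern hemlock (1)
Species richness = number of distinct species = 11

11


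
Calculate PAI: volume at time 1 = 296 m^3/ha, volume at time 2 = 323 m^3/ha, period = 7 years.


PAI = (V2 - V1) / period = (323 - 296) / 7 = 27 / 7 = 3.8571 ≈ 3.86 m^3/ha/yr

3.86 m^3/ha/yr


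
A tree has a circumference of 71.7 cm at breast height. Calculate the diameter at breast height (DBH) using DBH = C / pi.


DBH = C / pi = 71.7 / 3.141593 = 22.8228 ≈ 22.82 cm

22.82 cm


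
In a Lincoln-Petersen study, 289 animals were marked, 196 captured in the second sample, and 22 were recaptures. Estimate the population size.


N = M * C / R = 289 * 196 / 22 = 56644 / 22 = 2574.73 ≈ 2575

2575 individuals


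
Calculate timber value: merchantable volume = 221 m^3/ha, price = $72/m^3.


Value = 221 * 72 = $15912/ha

$15912/ha


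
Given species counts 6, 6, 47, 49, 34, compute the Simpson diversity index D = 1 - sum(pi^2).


Total N = 6 + 6 + 47 + 49 + 34 = 142
Per-species terms:
  p = 6/142 = 0.042254; p^2 = 0.042254^2 = 0.001785
  p = 6/142 = 0.042254; p^2 = 0.042254^2 = 0.001785
  p = 47/142 = 0.330986; p^2 = 0.330986^2 = 0.109552
  p = 49/142 = 0.345070; p^2 = 0.345070^2 = 0.119073
  p = 34/142 = 0.239437; p^2 = 0.239437^2 = 0.057330
sum(p^2) = 0.001785 + 0.001785 + 0.109552 + 0.119073 + 0.057330 = 0.289525
D = 1 - 0.289525 = 0.710475 ≈ 0.7105

0.7105


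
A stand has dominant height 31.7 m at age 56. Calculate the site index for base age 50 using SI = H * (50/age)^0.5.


50/56 = 0.892857
(0.892857)^0.5 = 0.944911
SI = 31.7 * 0.944911 = 29.9537 ≈ 30.0 m

30.0 m


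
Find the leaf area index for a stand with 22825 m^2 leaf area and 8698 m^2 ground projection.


LAI = 22825 / 8698 = 2.6242 ≈ 2.62

2.62


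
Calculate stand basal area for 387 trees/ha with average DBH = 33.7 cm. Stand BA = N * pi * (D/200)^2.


(D/200)^2 = (33.7/200)^2 = 0.1685^2 = 0.02839225
Individual BA = 3.141593 * 0.02839225 = 0.0891969 m^2
Stand BA = 387 * 0.0891969 = 34.5192 ≈ 34.52 m^2/ha

34.52 m^2/ha


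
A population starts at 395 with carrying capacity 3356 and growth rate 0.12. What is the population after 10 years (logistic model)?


(K - N0)/N0 = (3356 - 395)/395 = 2961/395 = 7.49620
r*t = 0.12 * 10 = 1.2; exp(-1.2) = 0.301194
7.49620 * 0.301194 = 2.25781
1 + 2.25781 = 3.25781
N = 3356 / 3.25781 = 1030.14 ≈ 1030

1030


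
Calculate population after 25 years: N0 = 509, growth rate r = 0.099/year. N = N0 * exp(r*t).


r*t = 0.099 * 25 = 2.475
exp(2.475) = 11.8817
N = 509 * 11.8817 = 6047.79 ≈ 6048

6048


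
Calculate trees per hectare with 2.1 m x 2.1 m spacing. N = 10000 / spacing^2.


N = 10000 / 2.1^2 = 10000 / 4.41 = 2267.57 ≈ 2268 trees/ha

2268 trees/ha


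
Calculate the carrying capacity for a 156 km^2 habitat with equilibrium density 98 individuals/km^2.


K = 98 * 156 = 15288 individuals

15288 individuals


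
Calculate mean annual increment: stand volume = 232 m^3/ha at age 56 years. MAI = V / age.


MAI = 232 / 56 = 4.1429 ≈ 4.14 m^3/ha/yr

4.14 m^3/ha/yr


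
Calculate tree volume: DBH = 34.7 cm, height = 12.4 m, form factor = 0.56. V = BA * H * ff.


(D/200)^2 = (34.7/200)^2 = 0.1735^2 = 0.03010225
BA = 3.141593 * 0.03010225 = 0.0945690 m^2
V = 0.0945690 * 12.4 * 0.56 = 0.656687 ≈ 0.657 m^3

0.657 m^3


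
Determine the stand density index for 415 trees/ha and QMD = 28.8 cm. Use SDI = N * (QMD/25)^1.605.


QMD/25 = 28.8/25 = 1.152
(1.152)^1.605 = exp(1.605 * ln(1.152)) = exp(1.605 * 0.141500) = exp(0.227108) = 1.25497
SDI = 415 * 1.25497 = 520.813 ≈ 521

521


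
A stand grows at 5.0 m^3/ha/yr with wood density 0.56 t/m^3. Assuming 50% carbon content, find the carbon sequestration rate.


C = 5.0 * 0.56 * 0.5 = 1.40 t C/ha/yr

1.40 t C/ha/yr


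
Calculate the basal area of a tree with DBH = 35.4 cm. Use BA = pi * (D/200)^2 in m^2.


D/200 = 35.4/200 = 0.177 m
(D/200)^2 = 0.177^2 = 0.031329
BA = 3.141593 * 0.031329 = 0.0984230 ≈ 0.0984 m^2

0.0984 m^2


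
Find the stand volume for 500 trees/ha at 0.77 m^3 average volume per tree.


V_stand = 500 * 0.77 = 385.0 m^3/ha

385.0 m^3/ha


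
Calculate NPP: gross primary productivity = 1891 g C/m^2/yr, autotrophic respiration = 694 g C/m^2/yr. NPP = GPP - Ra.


NPP = GPP - Ra = 1891 - 694 = 1197 g C/m^2/yr

1197 g C/m^2/yr


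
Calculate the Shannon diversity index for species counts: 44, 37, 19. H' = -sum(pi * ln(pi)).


Total N = 44 + 37 + 19 = 100
Per-species terms:
  p = 44/100 = 0.440000; ln(p) = -0.820981; p*ln(p) = 0.440000 * (-0.820981) = -0.361232
  p = 37/100 = 0.370000; ln(p) = -0.994252; p*ln(p) = 0.370000 * (-0.994252) = -0.367873
  p = 19/100 = 0.190000; ln(p) = -1.660731; p*ln(p) = 0.190000 * (-1.660731) = -0.315539
sum(p*ln(p)) = (-0.361232) + (-0.367873) + (-0.315539) = -1.044644
H' = -(-1.044644) = 1.044644 ≈ 1.0446

1.0446


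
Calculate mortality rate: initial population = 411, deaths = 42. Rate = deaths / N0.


Mortality rate = 42 / 411 = 0.102190 ≈ 0.1022

0.1022


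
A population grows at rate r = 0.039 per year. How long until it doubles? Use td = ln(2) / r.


td = ln(2) / 0.039 = 0.693147 / 0.039 = 17.7730 ≈ 17.8 years

17.8 years


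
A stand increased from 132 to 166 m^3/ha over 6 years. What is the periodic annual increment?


PAI = (V2 - V1) / period = (166 - 132) / 6 = 34 / 6 = 5.6667 ≈ 5.67 m^3/ha/yr

5.67 m^3/ha/yr


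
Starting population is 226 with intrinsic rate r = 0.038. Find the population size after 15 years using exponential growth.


r*t = 0.038 * 15 = 0.57
exp(0.57) = 1.76827
N = 226 * 1.76827 = 399.629 ≈ 400

400


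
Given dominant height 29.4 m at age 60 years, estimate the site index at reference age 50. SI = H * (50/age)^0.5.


50/60 = 0.833333
(0.833333)^0.5 = 0.912871
SI = 29.4 * 0.912871 = 26.8384 ≈ 26.8 m

26.8 m


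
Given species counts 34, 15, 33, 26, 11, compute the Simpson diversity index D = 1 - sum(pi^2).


Total N = 34 + 15 + 33 + 26 + 11 = 119
Per-species terms:
  p = 34/119 = 0.285714; p^2 = 0.285714^2 = 0.081632
  p = 15/119 = 0.126050; p^2 = 0.126050^2 = 0.015889
  p = 33/119 = 0.277311; p^2 = 0.277311^2 = 0.076901
  p = 26/119 = 0.218487; p^2 = 0.218487^2 = 0.047737
  p = 11/119 = 0.092437; p^2 = 0.092437^2 = 0.008545
sum(p^2) = 0.081632 + 0.015889 + 0.076901 + 0.047737 + 0.008545 = 0.230704
D = 1 - 0.230704 = 0.769296 ≈ 0.7693

0.7693


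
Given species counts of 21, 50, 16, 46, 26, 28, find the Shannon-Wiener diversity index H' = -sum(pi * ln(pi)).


Total N = 21 + 50 + 16 + 46 + 26 + 28 = 187
Per-species terms:
  p = 21/187 = 0.112299; ln(p) = -2.186590; p*ln(p) = 0.112299 * (-2.186590) = -0.245552
  p = 50/187 = 0.267380; ln(p) = -1.319084; p*ln(p) = 0.267380 * (-1.319084) = -0.352697
  p = 16/187 = 0.085561; ln(p) = -2.458526; p*ln(p) = 0.085561 * (-2.458526) = -0.210354
  p = 46/187 = 0.245989; ln(p) = -1.402468; p*ln(p) = 0.245989 * (-1.402468) = -0.344992
  p = 26/187 = 0.139037; ln(p) = -1.973015; p*ln(p) = 0.139037 * (-1.973015) = -0.274322
  p = 28/187 = 0.149733; ln(p) = -1.898902; p*ln(p) = 0.149733 * (-1.898902) = -0.284328
sum(p*ln(p)) = (-0.245552) + (-0.352697) + (-0.210354) + (-0.344992) + (-0.274322) + (-0.284328) = -1.712245
H' = -(-1.712245) = 1.712245 ≈ 1.7122

1.7122


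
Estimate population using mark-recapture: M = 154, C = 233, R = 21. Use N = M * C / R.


N = M * C / R = 154 * 233 / 21 = 35882 / 21 = 1708.67 ≈ 1709

1709 individuals


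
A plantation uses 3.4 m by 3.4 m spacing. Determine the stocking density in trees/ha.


N = 10000 / 3.4^2 = 10000 / 11.56 = 865.052 ≈ 865 trees/ha

865 trees/ha


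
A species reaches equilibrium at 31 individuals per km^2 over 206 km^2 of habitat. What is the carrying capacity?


K = 31 * 206 = 6386 individuals

6386 individuals


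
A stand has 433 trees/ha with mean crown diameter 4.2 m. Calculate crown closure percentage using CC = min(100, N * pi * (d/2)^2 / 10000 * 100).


(d/2)^2 = (4.2/2)^2 = 2.1^2 = 4.41
Crown area = 3.141593 * 4.41 = 13.8544 m^2
N * area / 10000 * 100 = 433 * 13.8544 / 10000 * 100 = 59.9896
CC = min(100, 59.9896) = 59.9896 ≈ 60.0%

60.0%


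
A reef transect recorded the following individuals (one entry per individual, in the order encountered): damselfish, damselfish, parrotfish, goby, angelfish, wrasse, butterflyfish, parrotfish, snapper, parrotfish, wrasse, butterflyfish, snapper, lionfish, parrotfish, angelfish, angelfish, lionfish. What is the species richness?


Total individuals logged = 18
Distinct species (count of individuals): damselfish (2), parrotfish (4), goby (1), angelfish (3), wrasse (2), butterflyfish (2), snapper (2), lionfish (2)
Species richness = number of distinct species = 8

8


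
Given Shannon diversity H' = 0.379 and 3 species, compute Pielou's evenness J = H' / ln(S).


ln(3) = 1.09861
J = H' / ln(S) = 0.379 / 1.09861 = 0.344981 ≈ 0.3450

0.3450


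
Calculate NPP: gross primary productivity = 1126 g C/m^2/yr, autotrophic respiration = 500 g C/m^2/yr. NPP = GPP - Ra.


NPP = GPP - Ra = 1126 - 500 = 626 g C/m^2/yr

626 g C/m^2/yr


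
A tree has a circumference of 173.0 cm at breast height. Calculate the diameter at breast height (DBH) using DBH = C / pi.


DBH = C / pi = 173.0 / 3.141593 = 55.0676 ≈ 55.07 cm

55.07 cm


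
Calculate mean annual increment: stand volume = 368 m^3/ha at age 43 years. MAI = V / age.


MAI = 368 / 43 = 8.5581 ≈ 8.56 m^3/ha/yr

8.56 m^3/ha/yr


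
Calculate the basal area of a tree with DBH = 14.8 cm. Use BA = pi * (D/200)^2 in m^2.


D/200 = 14.8/200 = 0.074 m
(D/200)^2 = 0.074^2 = 0.005476
BA = 3.141593 * 0.005476 = 0.0172034 ≈ 0.0172 m^2

0.0172 m^2


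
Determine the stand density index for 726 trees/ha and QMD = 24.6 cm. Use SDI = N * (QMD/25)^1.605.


QMD/25 = 24.6/25 = 0.984
(0.984)^1.605 = exp(1.605 * ln(0.984)) = exp(1.605 * (-0.0161294)) = exp(-0.0258877) = 0.974445
SDI = 726 * 0.974445 = 707.447 ≈ 707

707


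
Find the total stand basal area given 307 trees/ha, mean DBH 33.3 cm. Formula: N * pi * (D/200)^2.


(D/200)^2 = (33.3/200)^2 = 0.1665^2 = 0.02772225
Individual BA = 3.141593 * 0.02772225 = 0.0870920 m^2
Stand BA = 307 * 0.0870920 = 26.7372 ≈ 26.74 m^2/ha

26.74 m^2/ha


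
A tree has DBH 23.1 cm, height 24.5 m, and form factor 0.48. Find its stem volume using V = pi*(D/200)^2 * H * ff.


(D/200)^2 = (23.1/200)^2 = 0.1155^2 = 0.01334025
BA = 3.141593 * 0.01334025 = 0.0419096 m^2
V = 0.0419096 * 24.5 * 0.48 = 0.492857 ≈ 0.493 m^3

0.493 m^3


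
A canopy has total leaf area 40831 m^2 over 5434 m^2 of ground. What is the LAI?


LAI = 40831 / 5434 = 7.5140 ≈ 7.51

7.51


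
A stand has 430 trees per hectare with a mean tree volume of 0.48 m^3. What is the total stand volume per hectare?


V_stand = 430 * 0.48 = 206.4 m^3/ha

206.4 m^3/ha


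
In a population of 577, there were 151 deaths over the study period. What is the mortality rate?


Mortality rate = 151 / 577 = 0.261698 ≈ 0.2617

0.2617


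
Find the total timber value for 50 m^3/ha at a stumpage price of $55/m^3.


Value = 50 * 55 = $2750/ha

$2750/ha


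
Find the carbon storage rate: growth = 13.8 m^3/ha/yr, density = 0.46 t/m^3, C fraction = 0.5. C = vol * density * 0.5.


C = 13.8 * 0.46 * 0.5 = 3.174 ≈ 3.17 t C/ha/yr

3.17 t C/ha/yr


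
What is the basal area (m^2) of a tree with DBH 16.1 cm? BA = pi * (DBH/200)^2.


D/200 = 16.1/200 = 0.0805 m
(D/200)^2 = 0.0805^2 = 0.00648025
BA = 3.141593 * 0.00648025 = 0.0203583 ≈ 0.0204 m^2

0.0204 m^2


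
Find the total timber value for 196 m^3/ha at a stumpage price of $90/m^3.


Value = 196 * 90 = $17640/ha

$17640/ha


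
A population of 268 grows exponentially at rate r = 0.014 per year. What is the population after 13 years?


r*t = 0.014 * 13 = 0.182
exp(0.182) = 1.19961
N = 268 * 1.19961 = 321.495 ≈ 321

321


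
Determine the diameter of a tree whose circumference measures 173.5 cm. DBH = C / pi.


DBH = C / pi = 173.5 / 3.141593 = 55.2268 ≈ 55.23 cm

55.23 cm


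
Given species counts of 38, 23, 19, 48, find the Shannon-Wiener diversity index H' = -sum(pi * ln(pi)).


Total N = 38 + 23 + 19 + 48 = 128
Per-species terms:
  p = 38/128 = 0.296875; ln(p) = -1.214444; p*ln(p) = 0.296875 * (-1.214444) = -0.360538
  p = 23/128 = 0.179688; ln(p) = -1.716533; p*ln(p) = 0.179688 * (-1.716533) = -0.308440
  p = 19/128 = 0.148438; ln(p) = -1.907588; p*ln(p) = 0.148438 * (-1.907588) = -0.283159
  p = 48/128 = 0.375000; ln(p) = -0.980829; p*ln(p) = 0.375000 * (-0.980829) = -0.367811
sum(p*ln(p)) = (-0.360538) + (-0.308440) + (-0.283159) + (-0.367811) = -1.319948
H' = -(-1.319948) = 1.319948 ≈ 1.3199

1.3199


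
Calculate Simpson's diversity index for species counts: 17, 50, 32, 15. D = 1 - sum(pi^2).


Total N = 17 + 50 + 32 + 15 = 114
Per-species terms:
  p = 17/114 = 0.149123; p^2 = 0.149123^2 = 0.022238
  p = 50/114 = 0.438596; p^2 = 0.438596^2 = 0.192366
  p = 32/114 = 0.280702; p^2 = 0.280702^2 = 0.078794
  p = 15/114 = 0.131579; p^2 = 0.131579^2 = 0.017313
sum(p^2) = 0.022238 + 0.192366 + 0.078794 + 0.017313 = 0.310711
D = 1 - 0.310711 = 0.689289 ≈ 0.6893

0.6893


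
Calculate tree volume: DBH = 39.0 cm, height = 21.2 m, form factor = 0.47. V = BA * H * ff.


(D/200)^2 = (39.0/200)^2 = 0.195^2 = 0.038025
BA = 3.141593 * 0.038025 = 0.119459 m^2
V = 0.119459 * 21.2 * 0.47 = 1.19029 ≈ 1.190 m^3

1.190 m^3


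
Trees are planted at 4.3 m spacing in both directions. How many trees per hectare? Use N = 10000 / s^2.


N = 10000 / 4.3^2 = 10000 / 18.49 = 540.833 ≈ 541 trees/ha

541 trees/ha


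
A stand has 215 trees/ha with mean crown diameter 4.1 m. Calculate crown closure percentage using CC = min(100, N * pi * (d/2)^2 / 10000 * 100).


(d/2)^2 = (4.1/2)^2 = 2.05^2 = 4.2025
Crown area = 3.141593 * 4.2025 = 13.2025 m^2
N * area / 10000 * 100 = 215 * 13.2025 / 10000 * 100 = 28.3854
CC = min(100, 28.3854) = 28.3854 ≈ 28.4%

28.4%


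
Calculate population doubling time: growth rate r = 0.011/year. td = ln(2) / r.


td = ln(2) / 0.011 = 0.693147 / 0.011 = 63.0134 ≈ 63.0 years

63.0 years


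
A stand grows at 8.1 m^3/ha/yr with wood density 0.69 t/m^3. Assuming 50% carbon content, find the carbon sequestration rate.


C = 8.1 * 0.69 * 0.5 = 2.7945 ≈ 2.79 t C/ha/yr

2.79 t C/ha/yr


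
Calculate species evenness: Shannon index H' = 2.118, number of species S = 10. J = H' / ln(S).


ln(10) = 2.30259
J = H' / ln(S) = 2.118 / 2.30259 = 0.919834 ≈ 0.9198

0.9198


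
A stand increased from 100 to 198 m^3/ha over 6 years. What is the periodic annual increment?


PAI = (V2 - V1) / period = (198 - 100) / 6 = 98 / 6 = 16.3333 ≈ 16.33 m^3/ha/yr

16.33 m^3/ha/yr


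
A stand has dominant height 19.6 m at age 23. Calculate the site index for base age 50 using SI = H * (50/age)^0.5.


50/23 = 2.17391
(2.17391)^0.5 = 1.47442
SI = 19.6 * 1.47442 = 28.8986 ≈ 28.9 m

28.9 m


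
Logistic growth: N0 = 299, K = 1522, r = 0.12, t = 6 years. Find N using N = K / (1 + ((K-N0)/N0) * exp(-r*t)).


(K - N0)/N0 = (1522 - 299)/299 = 1223/299 = 4.09030
r*t = 0.12 * 6 = 0.72; exp(-0.72) = 0.486752
4.09030 * 0.486752 = 1.99096
1 + 1.99096 = 2.99096
N = 1522 / 2.99096 = 508.867 ≈ 509

509


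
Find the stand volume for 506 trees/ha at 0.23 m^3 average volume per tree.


V_stand = 506 * 0.23 = 116.38 ≈ 116.4 m^3/ha

116.4 m^3/ha


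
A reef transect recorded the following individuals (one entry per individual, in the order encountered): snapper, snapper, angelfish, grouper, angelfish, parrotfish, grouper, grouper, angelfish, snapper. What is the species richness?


Total individuals logged = 10
Distinct species (count of individuals): snapper (3), angelfish (3), grouper (3), parrotfish (1)
Species richness = number of distinct species = 4

4


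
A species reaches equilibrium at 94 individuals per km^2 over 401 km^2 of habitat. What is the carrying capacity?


K = 94 * 401 = 37694 individuals

37694 individuals


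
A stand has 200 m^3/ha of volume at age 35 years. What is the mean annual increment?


MAI = 200 / 35 = 5.7143 ≈ 5.71 m^3/ha/yr

5.71 m^3/ha/yr


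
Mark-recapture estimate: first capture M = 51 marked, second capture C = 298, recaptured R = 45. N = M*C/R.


N = M * C / R = 51 * 298 / 45 = 15198 / 45 = 337.73 ≈ 338

338 individuals


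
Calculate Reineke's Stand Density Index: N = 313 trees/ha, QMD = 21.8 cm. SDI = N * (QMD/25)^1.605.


QMD/25 = 21.8/25 = 0.872
(0.872)^1.605 = exp(1.605 * ln(0.872)) = exp(1.605 * (-0.136966)) = exp(-0.219830) = 0.802655
SDI = 313 * 0.802655 = 251.231 ≈ 251

251


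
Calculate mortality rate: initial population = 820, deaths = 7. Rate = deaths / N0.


Mortality rate = 7 / 820 = 0.008537 ≈ 0.0085

0.0085


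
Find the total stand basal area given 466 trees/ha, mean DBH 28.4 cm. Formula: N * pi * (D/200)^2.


(D/200)^2 = (28.4/200)^2 = 0.142^2 = 0.020164
Individual BA = 3.141593 * 0.020164 = 0.0633471 m^2
Stand BA = 466 * 0.0633471 = 29.5197 ≈ 29.52 m^2/ha

29.52 m^2/ha


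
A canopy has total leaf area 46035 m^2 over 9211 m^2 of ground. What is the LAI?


LAI = 46035 / 9211 = 4.9978 ≈ 5.00

5.00


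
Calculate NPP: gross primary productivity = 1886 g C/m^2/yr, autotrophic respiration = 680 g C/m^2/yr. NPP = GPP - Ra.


NPP = GPP - Ra = 1886 - 680 = 1206 g C/m^2/yr

1206 g C/m^2/yr


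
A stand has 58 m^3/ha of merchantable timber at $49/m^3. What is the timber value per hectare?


Value = 58 * 49 = $2842/ha

$2842/ha


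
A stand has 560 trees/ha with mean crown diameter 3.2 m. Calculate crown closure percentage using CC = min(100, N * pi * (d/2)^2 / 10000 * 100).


(d/2)^2 = (3.2/2)^2 = 1.6^2 = 2.56
Crown area = 3.141593 * 2.56 = 8.04248 m^2
N * area / 10000 * 100 = 560 * 8.04248 / 10000 * 100 = 45.0379
CC = min(100, 45.0379) = 45.0379 ≈ 45.0%

45.0%


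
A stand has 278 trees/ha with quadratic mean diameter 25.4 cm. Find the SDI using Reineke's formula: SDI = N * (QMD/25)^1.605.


QMD/25 = 25.4/25 = 1.016
(1.016)^1.605 = exp(1.605 * ln(1.016)) = exp(1.605 * 0.0158733) = exp(0.0254766) = 1.02580
SDI = 278 * 1.02580 = 285.172 ≈ 285

285


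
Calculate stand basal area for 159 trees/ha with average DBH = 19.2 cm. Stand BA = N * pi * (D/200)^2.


(D/200)^2 = (19.2/200)^2 = 0.096^2 = 0.009216
Individual BA = 3.141593 * 0.009216 = 0.0289529 m^2
Stand BA = 159 * 0.0289529 = 4.60351 ≈ 4.60 m^2/ha

4.60 m^2/ha


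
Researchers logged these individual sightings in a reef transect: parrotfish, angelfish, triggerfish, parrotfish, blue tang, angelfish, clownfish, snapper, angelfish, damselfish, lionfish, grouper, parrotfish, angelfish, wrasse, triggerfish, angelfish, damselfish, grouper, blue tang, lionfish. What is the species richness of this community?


Total individuals logged = 21
Distinct species (count of individuals): parrotfish (3), angelfish (5), triggerfish (2), blue tang (2), clownfish (1), snapper (1), damselfish (2), lionfish (2), grouper (2), wrasse (1)
Species richness = number of distinct species = 10

10


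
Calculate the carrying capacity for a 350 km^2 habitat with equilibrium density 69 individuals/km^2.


K = 69 * 350 = 24150 individuals

24150 individuals


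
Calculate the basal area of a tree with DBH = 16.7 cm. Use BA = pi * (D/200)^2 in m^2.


D/200 = 16.7/200 = 0.0835 m
(D/200)^2 = 0.0835^2 = 0.00697225
BA = 3.141593 * 0.00697225 = 0.0219040 ≈ 0.0219 m^2

0.0219 m^2


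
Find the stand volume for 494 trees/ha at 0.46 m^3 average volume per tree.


V_stand = 494 * 0.46 = 227.24 ≈ 227.2 m^3/ha

227.2 m^3/ha


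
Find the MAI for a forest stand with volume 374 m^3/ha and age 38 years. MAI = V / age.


MAI = 374 / 38 = 9.8421 ≈ 9.84 m^3/ha/yr

9.84 m^3/ha/yr


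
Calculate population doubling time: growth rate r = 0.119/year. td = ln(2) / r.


td = ln(2) / 0.119 = 0.693147 / 0.119 = 5.82476 ≈ 5.8 years

5.8 years


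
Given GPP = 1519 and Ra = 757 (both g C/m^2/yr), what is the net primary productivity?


NPP = GPP - Ra = 1519 - 757 = 762 g C/m^2/yr

762 g C/m^2/yr


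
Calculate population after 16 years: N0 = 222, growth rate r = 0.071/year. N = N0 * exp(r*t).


r*t = 0.071 * 16 = 1.136
exp(1.136) = 3.11429
N = 222 * 3.11429 = 691.372 ≈ 691

691


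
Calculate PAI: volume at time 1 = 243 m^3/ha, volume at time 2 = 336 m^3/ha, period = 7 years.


PAI = (V2 - V1) / period = (336 - 243) / 7 = 93 / 7 = 13.2857 ≈ 13.29 m^3/ha/yr

13.29 m^3/ha/yr


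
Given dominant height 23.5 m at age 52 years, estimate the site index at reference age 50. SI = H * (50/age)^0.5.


50/52 = 0.961538
(0.961538)^0.5 = 0.980580
SI = 23.5 * 0.980580 = 23.0436 ≈ 23.0 m

23.0 m


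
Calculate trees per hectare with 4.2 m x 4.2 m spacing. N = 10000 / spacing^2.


N = 10000 / 4.2^2 = 10000 / 17.64 = 566.893 ≈ 567 trees/ha

567 trees/ha


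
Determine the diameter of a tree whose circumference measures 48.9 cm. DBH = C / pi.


DBH = C / pi = 48.9 / 3.141593 = 15.5654 ≈ 15.57 cm

15.57 cm


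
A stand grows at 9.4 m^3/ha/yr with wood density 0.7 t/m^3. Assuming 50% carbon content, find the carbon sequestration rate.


C = 9.4 * 0.7 * 0.5 = 3.29 t C/ha/yr

3.29 t C/ha/yr


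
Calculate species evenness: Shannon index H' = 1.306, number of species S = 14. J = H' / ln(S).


ln(14) = 2.63906
J = H' / ln(S) = 1.306 / 2.63906 = 0.494873 ≈ 0.4949

0.4949


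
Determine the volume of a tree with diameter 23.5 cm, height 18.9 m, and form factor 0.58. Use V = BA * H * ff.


(D/200)^2 = (23.5/200)^2 = 0.1175^2 = 0.01380625
BA = 3.141593 * 0.01380625 = 0.0433736 m^2
V = 0.0433736 * 18.9 * 0.58 = 0.475461 ≈ 0.475 m^3

0.475 m^3


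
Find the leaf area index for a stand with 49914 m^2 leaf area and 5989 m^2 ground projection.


LAI = 49914 / 5989 = 8.3343 ≈ 8.33

8.33


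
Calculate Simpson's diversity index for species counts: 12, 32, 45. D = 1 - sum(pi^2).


Total N = 12 + 32 + 45 = 89
Per-species terms:
  p = 12/89 = 0.134831; p^2 = 0.134831^2 = 0.018179
  p = 32/89 = 0.359551; p^2 = 0.359551^2 = 0.129277
  p = 45/89 = 0.505618; p^2 = 0.505618^2 = 0.255650
sum(p^2) = 0.018179 + 0.129277 + 0.255650 = 0.403106
D = 1 - 0.403106 = 0.596894 ≈ 0.5969

0.5969


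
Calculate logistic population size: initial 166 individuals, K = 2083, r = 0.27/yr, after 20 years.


(K - N0)/N0 = (2083 - 166)/166 = 1917/166 = 11.5482
r*t = 0.27 * 20 = 5.4; exp(-5.4) = 0.00451658
11.5482 * 0.00451658 = 0.0521584
1 + 0.0521584 = 1.05216
N = 2083 / 1.05216 = 1979.74 ≈ 1980

1980


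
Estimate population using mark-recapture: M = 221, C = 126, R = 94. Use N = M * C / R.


N = M * C / R = 221 * 126 / 94 = 27846 / 94 = 296.23 ≈ 296

296 individuals


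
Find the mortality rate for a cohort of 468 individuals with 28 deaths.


Mortality rate = 28 / 468 = 0.059829 ≈ 0.0598

0.0598


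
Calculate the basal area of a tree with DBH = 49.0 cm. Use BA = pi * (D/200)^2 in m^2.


D/200 = 49.0/200 = 0.245 m
(D/200)^2 = 0.245^2 = 0.060025
BA = 3.141593 * 0.060025 = 0.188574 ≈ 0.1886 m^2

0.1886 m^2


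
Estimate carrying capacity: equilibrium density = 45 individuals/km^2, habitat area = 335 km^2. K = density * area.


K = 45 * 335 = 15075 individuals

15075 individuals


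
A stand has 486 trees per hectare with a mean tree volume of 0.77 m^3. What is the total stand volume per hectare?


V_stand = 486 * 0.77 = 374.22 ≈ 374.2 m^3/ha

374.2 m^3/ha


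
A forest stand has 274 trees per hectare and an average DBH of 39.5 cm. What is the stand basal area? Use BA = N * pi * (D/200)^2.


(D/200)^2 = (39.5/200)^2 = 0.1975^2 = 0.03900625
Individual BA = 3.141593 * 0.03900625 = 0.122542 m^2
Stand BA = 274 * 0.122542 = 33.5765 ≈ 33.58 m^2/ha

33.58 m^2/ha


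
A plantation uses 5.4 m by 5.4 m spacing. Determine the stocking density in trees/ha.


N = 10000 / 5.4^2 = 10000 / 29.16 = 342.936 ≈ 343 trees/ha

343 trees/ha


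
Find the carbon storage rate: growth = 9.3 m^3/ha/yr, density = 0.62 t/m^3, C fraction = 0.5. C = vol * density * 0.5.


C = 9.3 * 0.62 * 0.5 = 2.883 ≈ 2.88 t C/ha/yr

2.88 t C/ha/yr


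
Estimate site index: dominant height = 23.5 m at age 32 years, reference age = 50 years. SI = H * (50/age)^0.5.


50/32 = 1.56250
(1.56250)^0.5 = 1.25000
SI = 23.5 * 1.25000 = 29.3750 ≈ 29.4 m

29.4 m


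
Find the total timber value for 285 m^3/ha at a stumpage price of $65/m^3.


Value = 285 * 65 = $18525/ha

$18525/ha


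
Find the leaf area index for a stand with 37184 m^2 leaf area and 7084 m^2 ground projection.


LAI = 37184 / 7084 = 5.2490 ≈ 5.25

5.25


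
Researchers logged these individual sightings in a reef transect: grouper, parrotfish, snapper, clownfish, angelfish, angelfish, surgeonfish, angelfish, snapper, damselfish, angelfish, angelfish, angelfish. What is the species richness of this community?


Total individuals logged = 13
Distinct species (count of individuals): grouper (1), parrotfish (1), snapper (2), clownfish (1), angelfish (6), surgeonfish (1), damselfish (1)
Species richness = number of distinct species = 7

7
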